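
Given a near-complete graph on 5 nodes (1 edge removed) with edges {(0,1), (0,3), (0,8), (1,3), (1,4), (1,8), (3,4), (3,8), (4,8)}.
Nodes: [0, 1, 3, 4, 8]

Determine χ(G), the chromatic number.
Clique number ω(G) = 4 (lower bound: χ ≥ ω).
The clique on [0, 1, 3, 8] has size 4, forcing χ ≥ 4, and the coloring below uses 4 colors, so χ(G) = 4.
A valid 4-coloring: color 1: [1]; color 2: [8]; color 3: [3]; color 4: [0, 4].

χ(G) = 4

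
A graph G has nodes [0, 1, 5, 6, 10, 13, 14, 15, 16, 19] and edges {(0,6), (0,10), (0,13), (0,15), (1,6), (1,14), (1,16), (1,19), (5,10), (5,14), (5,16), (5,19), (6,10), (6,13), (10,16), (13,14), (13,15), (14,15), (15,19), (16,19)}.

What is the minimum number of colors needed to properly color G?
χ(G) = 4

Clique number ω(G) = 3 (lower bound: χ ≥ ω).
Suppose a proper 3-coloring c exists. The clique [0, 6, 10] takes 3 distinct colors; by symmetry let c(0) = 1, c(6) = 2, c(10) = 3.
- Vertex 13: neighbors [0, 6] already have colors [1, 2] ⇒ c(13) = 3.
- Vertex 15: neighbors [0, 13] already have colors [1, 3] ⇒ c(15) = 2.
- Vertex 14: neighbors [15, 13] already have colors [2, 3] ⇒ c(14) = 1.
- Vertex 1: neighbors [14, 6] already have colors [1, 2] ⇒ c(1) = 3.
- Vertex 5: neighbors [14, 10] already have colors [1, 3] ⇒ c(5) = 2.
- Vertex 16: neighbors [5, 1] already have colors [2, 3] ⇒ c(16) = 1.
- Vertex 19: neighbors [16, 5, 1] already have colors [1, 2, 3] — all 3 colors blocked. Contradiction.
The forced assignments end in a contradiction, so G has no proper 3-coloring (χ ≥ 4).
The coloring below uses 4 colors, so χ(G) = 4.
A valid 4-coloring: color 1: [1, 10, 13]; color 2: [5, 6, 15]; color 3: [0, 14, 19]; color 4: [16].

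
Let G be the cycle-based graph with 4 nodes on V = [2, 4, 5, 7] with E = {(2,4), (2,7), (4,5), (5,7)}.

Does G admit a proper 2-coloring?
Yes, G is 2-colorable

A valid 2-coloring: color 1: [4, 7]; color 2: [2, 5].
(χ(G) = 2 ≤ 2.)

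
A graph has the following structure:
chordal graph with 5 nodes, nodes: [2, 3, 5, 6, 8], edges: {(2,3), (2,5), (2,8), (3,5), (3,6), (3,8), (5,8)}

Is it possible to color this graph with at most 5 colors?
Yes, G is 5-colorable

A valid 5-coloring: color 1: [3]; color 2: [2, 6]; color 3: [5]; color 4: [8].
(χ(G) = 4 ≤ 5.)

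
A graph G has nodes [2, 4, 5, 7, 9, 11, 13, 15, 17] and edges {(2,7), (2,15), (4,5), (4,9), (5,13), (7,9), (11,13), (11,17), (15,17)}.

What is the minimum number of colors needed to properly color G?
χ(G) = 3

Clique number ω(G) = 2 (lower bound: χ ≥ ω).
Odd cycle [13, 11, 17, 15, 2, 7, 9, 4, 5] needs 3 colors (χ ≥ 3).
The coloring below uses 3 colors, so χ(G) = 3.
A valid 3-coloring: color 1: [2, 4, 13, 17]; color 2: [5, 9, 11, 15]; color 3: [7].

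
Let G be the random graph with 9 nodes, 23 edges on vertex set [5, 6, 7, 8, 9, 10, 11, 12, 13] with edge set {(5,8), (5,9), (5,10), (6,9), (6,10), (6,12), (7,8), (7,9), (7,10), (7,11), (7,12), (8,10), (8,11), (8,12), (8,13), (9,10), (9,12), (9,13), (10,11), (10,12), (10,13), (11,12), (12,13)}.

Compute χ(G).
χ(G) = 5

Clique number ω(G) = 5 (lower bound: χ ≥ ω).
The clique on [7, 8, 10, 11, 12] has size 5, forcing χ ≥ 5, and the coloring below uses 5 colors, so χ(G) = 5.
A valid 5-coloring: color 1: [10]; color 2: [5, 12]; color 3: [8, 9]; color 4: [6, 7, 13]; color 5: [11].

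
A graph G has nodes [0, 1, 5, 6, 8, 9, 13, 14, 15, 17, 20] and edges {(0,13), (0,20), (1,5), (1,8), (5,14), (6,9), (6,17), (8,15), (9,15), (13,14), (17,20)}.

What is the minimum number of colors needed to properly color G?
χ(G) = 3

Clique number ω(G) = 2 (lower bound: χ ≥ ω).
Odd cycle [17, 6, 9, 15, 8, 1, 5, 14, 13, 0, 20] needs 3 colors (χ ≥ 3).
The coloring below uses 3 colors, so χ(G) = 3.
A valid 3-coloring: color 1: [0, 8, 9, 14, 17]; color 2: [1, 6, 13, 15, 20]; color 3: [5].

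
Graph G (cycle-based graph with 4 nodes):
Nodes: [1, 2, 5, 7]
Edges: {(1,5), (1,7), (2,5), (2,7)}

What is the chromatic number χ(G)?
Clique number ω(G) = 2 (lower bound: χ ≥ ω).
The graph is bipartite (no odd cycle), so 2 colors suffice: χ(G) = 2.
A valid 2-coloring: color 1: [1, 2]; color 2: [5, 7].

χ(G) = 2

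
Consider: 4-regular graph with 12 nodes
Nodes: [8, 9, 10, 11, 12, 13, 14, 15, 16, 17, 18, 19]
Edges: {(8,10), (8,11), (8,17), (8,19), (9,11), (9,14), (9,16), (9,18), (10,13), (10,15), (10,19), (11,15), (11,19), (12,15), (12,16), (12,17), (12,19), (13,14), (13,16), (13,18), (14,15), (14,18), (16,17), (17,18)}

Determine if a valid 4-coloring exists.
Yes, G is 4-colorable

A valid 4-coloring: color 1: [8, 9, 13, 15]; color 2: [14, 17, 19]; color 3: [10, 11, 16, 18]; color 4: [12].
(χ(G) = 3 ≤ 4.)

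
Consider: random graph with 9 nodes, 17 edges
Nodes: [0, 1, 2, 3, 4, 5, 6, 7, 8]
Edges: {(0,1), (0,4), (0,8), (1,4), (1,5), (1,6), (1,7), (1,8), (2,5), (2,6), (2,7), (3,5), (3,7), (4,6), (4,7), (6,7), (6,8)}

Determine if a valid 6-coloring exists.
Yes, G is 6-colorable

A valid 6-coloring: color 1: [1, 2, 3]; color 2: [0, 5, 7]; color 3: [6]; color 4: [4, 8].
(χ(G) = 4 ≤ 6.)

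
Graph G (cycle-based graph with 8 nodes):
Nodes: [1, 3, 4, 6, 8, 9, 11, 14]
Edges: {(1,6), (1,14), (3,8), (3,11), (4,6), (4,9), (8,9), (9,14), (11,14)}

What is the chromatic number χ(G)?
χ(G) = 3

Clique number ω(G) = 2 (lower bound: χ ≥ ω).
Odd cycle [1, 6, 4, 9, 14] needs 3 colors (χ ≥ 3).
The coloring below uses 3 colors, so χ(G) = 3.
A valid 3-coloring: color 1: [6, 8, 14]; color 2: [1, 3, 9]; color 3: [4, 11].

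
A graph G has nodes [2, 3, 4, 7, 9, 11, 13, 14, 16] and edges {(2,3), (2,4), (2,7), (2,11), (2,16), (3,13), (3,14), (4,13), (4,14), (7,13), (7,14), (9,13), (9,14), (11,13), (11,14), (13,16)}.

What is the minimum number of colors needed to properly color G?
Clique number ω(G) = 2 (lower bound: χ ≥ ω).
The graph is bipartite (no odd cycle), so 2 colors suffice: χ(G) = 2.
A valid 2-coloring: color 1: [2, 13, 14]; color 2: [3, 4, 7, 9, 11, 16].

χ(G) = 2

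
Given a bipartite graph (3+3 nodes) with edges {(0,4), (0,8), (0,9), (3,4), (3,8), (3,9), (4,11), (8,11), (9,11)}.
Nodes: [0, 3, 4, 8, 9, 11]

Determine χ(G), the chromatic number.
χ(G) = 2

Clique number ω(G) = 2 (lower bound: χ ≥ ω).
The graph is bipartite (no odd cycle), so 2 colors suffice: χ(G) = 2.
A valid 2-coloring: color 1: [0, 3, 11]; color 2: [4, 8, 9].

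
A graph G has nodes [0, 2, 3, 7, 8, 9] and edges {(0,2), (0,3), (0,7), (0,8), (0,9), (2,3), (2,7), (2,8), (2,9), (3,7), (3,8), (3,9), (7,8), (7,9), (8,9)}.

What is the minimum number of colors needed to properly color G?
χ(G) = 6

Clique number ω(G) = 6 (lower bound: χ ≥ ω).
The clique on [0, 2, 3, 7, 8, 9] has size 6, forcing χ ≥ 6, and the coloring below uses 6 colors, so χ(G) = 6.
A valid 6-coloring: color 1: [7]; color 2: [2]; color 3: [3]; color 4: [8]; color 5: [9]; color 6: [0].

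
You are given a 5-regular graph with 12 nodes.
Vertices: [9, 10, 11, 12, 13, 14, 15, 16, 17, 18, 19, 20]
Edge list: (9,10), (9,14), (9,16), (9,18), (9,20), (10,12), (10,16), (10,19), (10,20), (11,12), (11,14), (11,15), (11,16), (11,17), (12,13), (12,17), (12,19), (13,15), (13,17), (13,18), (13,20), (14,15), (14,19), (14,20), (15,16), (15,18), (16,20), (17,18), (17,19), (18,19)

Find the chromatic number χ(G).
Clique number ω(G) = 4 (lower bound: χ ≥ ω).
The clique on [9, 10, 16, 20] has size 4, forcing χ ≥ 4, and the coloring below uses 4 colors, so χ(G) = 4.
A valid 4-coloring: color 1: [12, 14, 16, 18]; color 2: [9, 11, 13, 19]; color 3: [10, 15, 17]; color 4: [20].

χ(G) = 4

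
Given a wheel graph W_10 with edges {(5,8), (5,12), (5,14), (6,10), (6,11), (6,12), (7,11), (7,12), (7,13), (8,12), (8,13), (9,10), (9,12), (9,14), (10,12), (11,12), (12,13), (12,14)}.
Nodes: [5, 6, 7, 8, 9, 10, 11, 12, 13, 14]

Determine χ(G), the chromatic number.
Clique number ω(G) = 3 (lower bound: χ ≥ ω).
Odd cycle [14, 5, 8, 13, 7, 11, 6, 10, 9] needs 3 colors (χ ≥ 3).
Vertex 12 is adjacent to every vertex of [5, 6, 7, 8, 9, 10, 11, 13, 14], which already need 3 colors among themselves, so 12 needs a new color (χ ≥ 4).
The coloring below uses 4 colors, so χ(G) = 4.
A valid 4-coloring: color 1: [12]; color 2: [7, 8, 10, 14]; color 3: [5, 9, 11, 13]; color 4: [6].

χ(G) = 4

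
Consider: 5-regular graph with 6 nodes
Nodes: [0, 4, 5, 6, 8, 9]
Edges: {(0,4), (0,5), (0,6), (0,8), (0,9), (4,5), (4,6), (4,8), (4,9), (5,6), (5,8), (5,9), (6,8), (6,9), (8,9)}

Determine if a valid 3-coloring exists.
The clique on vertices [0, 4, 5, 6, 8, 9] has size 6 > 3, so it alone needs 6 colors.

No, G is not 3-colorable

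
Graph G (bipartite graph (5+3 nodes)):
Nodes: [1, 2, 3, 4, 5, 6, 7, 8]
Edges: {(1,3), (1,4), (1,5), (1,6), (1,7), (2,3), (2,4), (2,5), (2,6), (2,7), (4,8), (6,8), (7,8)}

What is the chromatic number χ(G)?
χ(G) = 2

Clique number ω(G) = 2 (lower bound: χ ≥ ω).
The graph is bipartite (no odd cycle), so 2 colors suffice: χ(G) = 2.
A valid 2-coloring: color 1: [1, 2, 8]; color 2: [3, 4, 5, 6, 7].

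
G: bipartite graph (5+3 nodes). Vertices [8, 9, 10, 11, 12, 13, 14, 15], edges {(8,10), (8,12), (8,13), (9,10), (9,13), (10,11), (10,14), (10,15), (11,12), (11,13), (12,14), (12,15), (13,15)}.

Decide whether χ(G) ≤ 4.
Yes, G is 4-colorable

A valid 4-coloring: color 1: [10, 12, 13]; color 2: [8, 9, 11, 14, 15].
(χ(G) = 2 ≤ 4.)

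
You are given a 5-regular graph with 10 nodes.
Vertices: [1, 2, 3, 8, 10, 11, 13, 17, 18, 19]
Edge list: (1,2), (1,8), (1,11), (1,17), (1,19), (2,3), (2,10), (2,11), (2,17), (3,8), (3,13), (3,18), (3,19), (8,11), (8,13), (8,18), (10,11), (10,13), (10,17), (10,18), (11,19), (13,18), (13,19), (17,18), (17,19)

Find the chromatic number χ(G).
Clique number ω(G) = 4 (lower bound: χ ≥ ω).
The clique on [3, 8, 13, 18] has size 4, forcing χ ≥ 4, and the coloring below uses 4 colors, so χ(G) = 4.
A valid 4-coloring: color 1: [2, 8, 19]; color 2: [1, 18]; color 3: [11, 13, 17]; color 4: [3, 10].

χ(G) = 4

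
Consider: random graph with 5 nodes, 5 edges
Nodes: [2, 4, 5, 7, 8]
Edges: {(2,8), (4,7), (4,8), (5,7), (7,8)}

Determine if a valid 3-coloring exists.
A valid 3-coloring: color 1: [2, 7]; color 2: [5, 8]; color 3: [4].
(χ(G) = 3 ≤ 3.)

Yes, G is 3-colorable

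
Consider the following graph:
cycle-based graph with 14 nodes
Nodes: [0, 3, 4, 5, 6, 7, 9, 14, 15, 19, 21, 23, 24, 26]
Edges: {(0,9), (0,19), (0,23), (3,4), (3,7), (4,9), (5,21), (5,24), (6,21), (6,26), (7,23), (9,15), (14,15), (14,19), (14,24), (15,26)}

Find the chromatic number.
χ(G) = 3

Clique number ω(G) = 2 (lower bound: χ ≥ ω).
Odd cycle [19, 0, 9, 15, 14] needs 3 colors (χ ≥ 3).
The coloring below uses 3 colors, so χ(G) = 3.
A valid 3-coloring: color 1: [3, 5, 9, 14, 23, 26]; color 2: [0, 4, 7, 15, 21, 24]; color 3: [6, 19].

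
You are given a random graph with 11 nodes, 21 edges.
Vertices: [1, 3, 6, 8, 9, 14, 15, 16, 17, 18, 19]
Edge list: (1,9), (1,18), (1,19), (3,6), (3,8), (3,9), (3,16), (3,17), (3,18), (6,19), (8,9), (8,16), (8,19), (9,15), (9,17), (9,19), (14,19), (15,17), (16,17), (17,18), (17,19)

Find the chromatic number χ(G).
χ(G) = 3

Clique number ω(G) = 3 (lower bound: χ ≥ ω).
The clique on [1, 9, 19] has size 3, forcing χ ≥ 3, and the coloring below uses 3 colors, so χ(G) = 3.
A valid 3-coloring: color 1: [1, 6, 8, 14, 17]; color 2: [3, 15, 19]; color 3: [9, 16, 18].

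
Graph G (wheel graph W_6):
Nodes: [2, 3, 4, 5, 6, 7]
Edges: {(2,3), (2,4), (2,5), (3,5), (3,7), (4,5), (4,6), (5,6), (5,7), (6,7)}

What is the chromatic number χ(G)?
χ(G) = 4

Clique number ω(G) = 3 (lower bound: χ ≥ ω).
Odd cycle [6, 4, 2, 3, 7] needs 3 colors (χ ≥ 3).
Vertex 5 is adjacent to every vertex of [2, 3, 4, 6, 7], which already need 3 colors among themselves, so 5 needs a new color (χ ≥ 4).
The coloring below uses 4 colors, so χ(G) = 4.
A valid 4-coloring: color 1: [5]; color 2: [3, 6]; color 3: [4, 7]; color 4: [2].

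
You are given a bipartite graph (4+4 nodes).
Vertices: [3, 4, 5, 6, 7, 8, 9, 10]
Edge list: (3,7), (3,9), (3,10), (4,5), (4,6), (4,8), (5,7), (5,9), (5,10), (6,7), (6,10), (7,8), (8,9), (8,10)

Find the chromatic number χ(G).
χ(G) = 2

Clique number ω(G) = 2 (lower bound: χ ≥ ω).
The graph is bipartite (no odd cycle), so 2 colors suffice: χ(G) = 2.
A valid 2-coloring: color 1: [3, 5, 6, 8]; color 2: [4, 7, 9, 10].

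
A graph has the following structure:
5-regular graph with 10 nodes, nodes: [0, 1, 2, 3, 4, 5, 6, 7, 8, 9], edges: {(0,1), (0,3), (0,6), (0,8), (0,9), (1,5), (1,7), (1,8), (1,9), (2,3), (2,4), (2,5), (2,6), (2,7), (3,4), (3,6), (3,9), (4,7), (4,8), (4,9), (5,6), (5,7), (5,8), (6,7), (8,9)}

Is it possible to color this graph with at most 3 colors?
The clique on vertices [0, 1, 8, 9] has size 4 > 3, so it alone needs 4 colors.

No, G is not 3-colorable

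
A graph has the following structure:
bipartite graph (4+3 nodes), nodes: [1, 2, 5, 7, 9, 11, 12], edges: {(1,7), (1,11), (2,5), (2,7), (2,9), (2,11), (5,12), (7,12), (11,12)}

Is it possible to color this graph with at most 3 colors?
Yes, G is 3-colorable

A valid 3-coloring: color 1: [1, 2, 12]; color 2: [5, 7, 9, 11].
(χ(G) = 2 ≤ 3.)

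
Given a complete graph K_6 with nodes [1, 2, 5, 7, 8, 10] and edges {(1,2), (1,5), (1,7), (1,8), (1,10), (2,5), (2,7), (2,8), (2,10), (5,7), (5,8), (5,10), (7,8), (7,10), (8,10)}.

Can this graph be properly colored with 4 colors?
No, G is not 4-colorable

The clique on vertices [1, 2, 5, 7, 8, 10] has size 6 > 4, so it alone needs 6 colors.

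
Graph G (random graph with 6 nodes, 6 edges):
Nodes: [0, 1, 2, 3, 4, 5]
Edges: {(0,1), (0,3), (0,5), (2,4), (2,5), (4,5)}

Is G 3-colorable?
Yes, G is 3-colorable

A valid 3-coloring: color 1: [0, 2]; color 2: [1, 3, 5]; color 3: [4].
(χ(G) = 3 ≤ 3.)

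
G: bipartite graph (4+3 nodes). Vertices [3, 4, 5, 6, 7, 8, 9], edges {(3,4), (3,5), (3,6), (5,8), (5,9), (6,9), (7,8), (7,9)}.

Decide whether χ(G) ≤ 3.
Yes, G is 3-colorable

A valid 3-coloring: color 1: [4, 5, 6, 7]; color 2: [3, 8, 9].
(χ(G) = 2 ≤ 3.)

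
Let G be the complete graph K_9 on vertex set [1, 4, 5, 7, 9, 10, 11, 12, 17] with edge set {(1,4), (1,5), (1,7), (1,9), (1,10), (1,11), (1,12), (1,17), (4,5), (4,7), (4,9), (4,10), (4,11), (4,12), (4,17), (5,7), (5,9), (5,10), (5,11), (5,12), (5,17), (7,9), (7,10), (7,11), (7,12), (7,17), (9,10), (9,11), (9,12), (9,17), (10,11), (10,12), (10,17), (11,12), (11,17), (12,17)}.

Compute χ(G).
Clique number ω(G) = 9 (lower bound: χ ≥ ω).
The clique on [1, 4, 5, 7, 9, 10, 11, 12, 17] has size 9, forcing χ ≥ 9, and the coloring below uses 9 colors, so χ(G) = 9.
A valid 9-coloring: color 1: [5]; color 2: [4]; color 3: [10]; color 4: [7]; color 5: [1]; color 6: [12]; color 7: [17]; color 8: [11]; color 9: [9].

χ(G) = 9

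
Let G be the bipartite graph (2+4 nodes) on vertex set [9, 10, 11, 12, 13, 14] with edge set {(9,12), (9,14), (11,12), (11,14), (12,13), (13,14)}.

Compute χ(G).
Clique number ω(G) = 2 (lower bound: χ ≥ ω).
The graph is bipartite (no odd cycle), so 2 colors suffice: χ(G) = 2.
A valid 2-coloring: color 1: [10, 12, 14]; color 2: [9, 11, 13].

χ(G) = 2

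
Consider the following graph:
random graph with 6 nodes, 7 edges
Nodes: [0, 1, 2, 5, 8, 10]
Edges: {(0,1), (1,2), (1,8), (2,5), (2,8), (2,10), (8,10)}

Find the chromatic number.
Clique number ω(G) = 3 (lower bound: χ ≥ ω).
The clique on [1, 2, 8] has size 3, forcing χ ≥ 3, and the coloring below uses 3 colors, so χ(G) = 3.
A valid 3-coloring: color 1: [0, 2]; color 2: [5, 8]; color 3: [1, 10].

χ(G) = 3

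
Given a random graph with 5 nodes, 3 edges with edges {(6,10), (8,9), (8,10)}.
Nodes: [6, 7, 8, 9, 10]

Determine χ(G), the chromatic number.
Clique number ω(G) = 2 (lower bound: χ ≥ ω).
The graph is bipartite (no odd cycle), so 2 colors suffice: χ(G) = 2.
A valid 2-coloring: color 1: [6, 7, 8]; color 2: [9, 10].

χ(G) = 2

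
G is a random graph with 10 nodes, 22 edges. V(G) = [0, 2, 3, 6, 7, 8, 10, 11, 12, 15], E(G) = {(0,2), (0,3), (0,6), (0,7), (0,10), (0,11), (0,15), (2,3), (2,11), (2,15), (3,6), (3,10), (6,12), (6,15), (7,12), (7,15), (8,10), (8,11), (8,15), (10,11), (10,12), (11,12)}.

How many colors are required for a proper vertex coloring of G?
χ(G) = 3

Clique number ω(G) = 3 (lower bound: χ ≥ ω).
The clique on [0, 2, 11] has size 3, forcing χ ≥ 3, and the coloring below uses 3 colors, so χ(G) = 3.
A valid 3-coloring: color 1: [0, 8, 12]; color 2: [2, 6, 7, 10]; color 3: [3, 11, 15].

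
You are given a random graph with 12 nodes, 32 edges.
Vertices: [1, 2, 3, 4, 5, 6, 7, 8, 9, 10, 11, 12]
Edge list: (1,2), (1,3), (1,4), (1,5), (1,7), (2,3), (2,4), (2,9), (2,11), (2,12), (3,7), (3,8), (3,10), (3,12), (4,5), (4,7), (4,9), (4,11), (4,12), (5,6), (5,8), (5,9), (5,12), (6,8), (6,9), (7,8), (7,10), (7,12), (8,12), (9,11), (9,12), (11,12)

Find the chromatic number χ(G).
Clique number ω(G) = 5 (lower bound: χ ≥ ω).
The clique on [2, 4, 9, 11, 12] has size 5, forcing χ ≥ 5, and the coloring below uses 5 colors, so χ(G) = 5.
A valid 5-coloring: color 1: [1, 6, 10, 12]; color 2: [3, 4]; color 3: [2, 5, 7]; color 4: [8, 9]; color 5: [11].

χ(G) = 5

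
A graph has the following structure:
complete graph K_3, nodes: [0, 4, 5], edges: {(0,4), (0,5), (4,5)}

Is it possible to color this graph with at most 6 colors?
Yes, G is 6-colorable

A valid 6-coloring: color 1: [0]; color 2: [5]; color 3: [4].
(χ(G) = 3 ≤ 6.)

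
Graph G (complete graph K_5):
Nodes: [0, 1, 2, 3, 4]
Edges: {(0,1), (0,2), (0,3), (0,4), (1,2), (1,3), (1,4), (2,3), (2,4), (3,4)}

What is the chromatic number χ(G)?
Clique number ω(G) = 5 (lower bound: χ ≥ ω).
The clique on [0, 1, 2, 3, 4] has size 5, forcing χ ≥ 5, and the coloring below uses 5 colors, so χ(G) = 5.
A valid 5-coloring: color 1: [0]; color 2: [4]; color 3: [3]; color 4: [2]; color 5: [1].

χ(G) = 5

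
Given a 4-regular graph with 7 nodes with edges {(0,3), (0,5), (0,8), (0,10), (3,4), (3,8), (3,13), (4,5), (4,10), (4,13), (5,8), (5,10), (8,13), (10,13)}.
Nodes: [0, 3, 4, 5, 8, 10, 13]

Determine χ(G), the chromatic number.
χ(G) = 4

Clique number ω(G) = 3 (lower bound: χ ≥ ω).
Suppose a proper 3-coloring c exists. The clique [0, 3, 8] takes 3 distinct colors; by symmetry let c(0) = 1, c(3) = 2, c(8) = 3.
- Vertex 5: neighbors [0, 8] already have colors [1, 3] ⇒ c(5) = 2.
- Vertex 10: neighbors [0, 5] already have colors [1, 2] ⇒ c(10) = 3.
- Vertex 4: neighbors [3, 10] already have colors [2, 3] ⇒ c(4) = 1.
- Vertex 13: neighbors [4, 3, 8] already have colors [1, 2, 3] — all 3 colors blocked. Contradiction.
The forced assignments end in a contradiction, so G has no proper 3-coloring (χ ≥ 4).
The coloring below uses 4 colors, so χ(G) = 4.
A valid 4-coloring: color 1: [5, 13]; color 2: [3, 10]; color 3: [0, 4]; color 4: [8].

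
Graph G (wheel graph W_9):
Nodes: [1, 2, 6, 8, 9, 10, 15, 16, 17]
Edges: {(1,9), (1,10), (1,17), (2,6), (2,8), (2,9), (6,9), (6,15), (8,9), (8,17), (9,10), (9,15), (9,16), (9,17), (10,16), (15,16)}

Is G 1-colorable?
The clique on vertices [1, 9, 17] has size 3 > 1, so it alone needs 3 colors.

No, G is not 1-colorable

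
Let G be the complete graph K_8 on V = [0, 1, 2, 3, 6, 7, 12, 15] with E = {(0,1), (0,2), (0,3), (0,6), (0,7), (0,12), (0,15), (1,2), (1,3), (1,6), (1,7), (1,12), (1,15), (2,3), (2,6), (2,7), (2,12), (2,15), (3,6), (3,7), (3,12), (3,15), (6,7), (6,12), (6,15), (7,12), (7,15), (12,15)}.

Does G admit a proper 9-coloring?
Yes, G is 9-colorable

A valid 9-coloring: color 1: [6]; color 2: [15]; color 3: [12]; color 4: [3]; color 5: [2]; color 6: [0]; color 7: [1]; color 8: [7].
(χ(G) = 8 ≤ 9.)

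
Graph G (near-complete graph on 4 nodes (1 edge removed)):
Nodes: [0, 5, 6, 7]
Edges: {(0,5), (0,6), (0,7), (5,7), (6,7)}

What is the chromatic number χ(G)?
Clique number ω(G) = 3 (lower bound: χ ≥ ω).
The clique on [0, 5, 7] has size 3, forcing χ ≥ 3, and the coloring below uses 3 colors, so χ(G) = 3.
A valid 3-coloring: color 1: [7]; color 2: [0]; color 3: [5, 6].

χ(G) = 3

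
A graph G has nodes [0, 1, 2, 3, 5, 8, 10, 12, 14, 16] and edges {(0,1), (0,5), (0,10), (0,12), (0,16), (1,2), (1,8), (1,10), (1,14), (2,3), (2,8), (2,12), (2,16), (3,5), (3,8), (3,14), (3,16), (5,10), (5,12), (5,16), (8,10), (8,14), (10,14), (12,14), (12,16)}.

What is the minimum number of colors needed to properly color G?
Clique number ω(G) = 4 (lower bound: χ ≥ ω).
The clique on [0, 5, 12, 16] has size 4, forcing χ ≥ 4, and the coloring below uses 4 colors, so χ(G) = 4.
A valid 4-coloring: color 1: [0, 2, 14]; color 2: [8, 16]; color 3: [3, 10, 12]; color 4: [1, 5].

χ(G) = 4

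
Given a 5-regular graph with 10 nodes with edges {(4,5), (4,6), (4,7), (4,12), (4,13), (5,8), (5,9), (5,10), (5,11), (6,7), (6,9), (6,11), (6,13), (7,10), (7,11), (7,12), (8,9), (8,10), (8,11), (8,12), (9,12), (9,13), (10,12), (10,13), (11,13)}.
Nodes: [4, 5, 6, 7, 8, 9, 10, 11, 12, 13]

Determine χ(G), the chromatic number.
χ(G) = 3

Clique number ω(G) = 3 (lower bound: χ ≥ ω).
The clique on [4, 7, 12] has size 3, forcing χ ≥ 3, and the coloring below uses 3 colors, so χ(G) = 3.
A valid 3-coloring: color 1: [4, 9, 10, 11]; color 2: [5, 6, 12]; color 3: [7, 8, 13].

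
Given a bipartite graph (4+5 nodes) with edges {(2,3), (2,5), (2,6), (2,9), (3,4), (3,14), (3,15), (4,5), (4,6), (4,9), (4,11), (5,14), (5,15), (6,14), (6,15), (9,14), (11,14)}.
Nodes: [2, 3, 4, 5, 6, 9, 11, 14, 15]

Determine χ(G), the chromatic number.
Clique number ω(G) = 2 (lower bound: χ ≥ ω).
The graph is bipartite (no odd cycle), so 2 colors suffice: χ(G) = 2.
A valid 2-coloring: color 1: [2, 4, 14, 15]; color 2: [3, 5, 6, 9, 11].

χ(G) = 2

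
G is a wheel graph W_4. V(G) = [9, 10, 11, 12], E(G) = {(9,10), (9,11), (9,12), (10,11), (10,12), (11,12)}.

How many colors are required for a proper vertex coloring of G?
χ(G) = 4

Clique number ω(G) = 4 (lower bound: χ ≥ ω).
The clique on [9, 10, 11, 12] has size 4, forcing χ ≥ 4, and the coloring below uses 4 colors, so χ(G) = 4.
A valid 4-coloring: color 1: [12]; color 2: [10]; color 3: [9]; color 4: [11].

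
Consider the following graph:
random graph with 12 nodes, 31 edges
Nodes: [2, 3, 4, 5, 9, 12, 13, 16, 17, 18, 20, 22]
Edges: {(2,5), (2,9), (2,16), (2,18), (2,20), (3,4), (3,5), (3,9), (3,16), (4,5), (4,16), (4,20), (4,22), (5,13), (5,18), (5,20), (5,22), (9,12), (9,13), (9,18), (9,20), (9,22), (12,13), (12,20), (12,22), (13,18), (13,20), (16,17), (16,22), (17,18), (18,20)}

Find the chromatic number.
χ(G) = 4

Clique number ω(G) = 4 (lower bound: χ ≥ ω).
The clique on [2, 5, 18, 20] has size 4, forcing χ ≥ 4, and the coloring below uses 4 colors, so χ(G) = 4.
A valid 4-coloring: color 1: [5, 9, 16]; color 2: [3, 17, 20, 22]; color 3: [4, 12, 18]; color 4: [2, 13].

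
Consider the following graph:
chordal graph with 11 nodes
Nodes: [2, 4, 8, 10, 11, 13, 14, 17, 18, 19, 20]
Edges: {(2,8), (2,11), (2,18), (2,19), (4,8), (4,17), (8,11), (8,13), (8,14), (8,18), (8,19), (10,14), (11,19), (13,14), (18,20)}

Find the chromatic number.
χ(G) = 4

Clique number ω(G) = 4 (lower bound: χ ≥ ω).
The clique on [2, 8, 11, 19] has size 4, forcing χ ≥ 4, and the coloring below uses 4 colors, so χ(G) = 4.
A valid 4-coloring: color 1: [8, 10, 17, 20]; color 2: [2, 4, 14]; color 3: [13, 18, 19]; color 4: [11].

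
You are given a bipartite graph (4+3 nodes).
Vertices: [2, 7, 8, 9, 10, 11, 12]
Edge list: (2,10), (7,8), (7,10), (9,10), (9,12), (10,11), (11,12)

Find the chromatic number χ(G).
Clique number ω(G) = 2 (lower bound: χ ≥ ω).
The graph is bipartite (no odd cycle), so 2 colors suffice: χ(G) = 2.
A valid 2-coloring: color 1: [8, 10, 12]; color 2: [2, 7, 9, 11].

χ(G) = 2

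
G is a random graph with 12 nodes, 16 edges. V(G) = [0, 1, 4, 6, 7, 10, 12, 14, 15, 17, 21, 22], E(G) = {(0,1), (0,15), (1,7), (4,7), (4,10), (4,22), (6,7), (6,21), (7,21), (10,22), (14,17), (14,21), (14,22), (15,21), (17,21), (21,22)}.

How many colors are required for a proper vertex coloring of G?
χ(G) = 3

Clique number ω(G) = 3 (lower bound: χ ≥ ω).
The clique on [4, 10, 22] has size 3, forcing χ ≥ 3, and the coloring below uses 3 colors, so χ(G) = 3.
A valid 3-coloring: color 1: [1, 10, 12, 21]; color 2: [7, 15, 17, 22]; color 3: [0, 4, 6, 14].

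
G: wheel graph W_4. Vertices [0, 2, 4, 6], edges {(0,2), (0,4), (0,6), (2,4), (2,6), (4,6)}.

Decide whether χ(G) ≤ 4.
Yes, G is 4-colorable

A valid 4-coloring: color 1: [6]; color 2: [0]; color 3: [4]; color 4: [2].
(χ(G) = 4 ≤ 4.)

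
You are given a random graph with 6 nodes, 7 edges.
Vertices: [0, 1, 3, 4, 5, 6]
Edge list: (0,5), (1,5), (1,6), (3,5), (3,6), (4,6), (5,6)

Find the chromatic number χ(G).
Clique number ω(G) = 3 (lower bound: χ ≥ ω).
The clique on [1, 5, 6] has size 3, forcing χ ≥ 3, and the coloring below uses 3 colors, so χ(G) = 3.
A valid 3-coloring: color 1: [0, 6]; color 2: [4, 5]; color 3: [1, 3].

χ(G) = 3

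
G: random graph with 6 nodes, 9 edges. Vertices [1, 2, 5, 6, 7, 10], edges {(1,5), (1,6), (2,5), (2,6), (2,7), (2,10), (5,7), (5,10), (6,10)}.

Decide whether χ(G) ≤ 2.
The clique on vertices [2, 5, 10] has size 3 > 2, so it alone needs 3 colors.

No, G is not 2-colorable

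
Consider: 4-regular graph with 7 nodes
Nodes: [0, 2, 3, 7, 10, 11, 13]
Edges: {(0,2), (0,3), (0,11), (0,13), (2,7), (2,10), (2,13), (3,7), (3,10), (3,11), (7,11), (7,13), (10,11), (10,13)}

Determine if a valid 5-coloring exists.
A valid 5-coloring: color 1: [2, 3]; color 2: [0, 7, 10]; color 3: [11, 13].
(χ(G) = 3 ≤ 5.)

Yes, G is 5-colorable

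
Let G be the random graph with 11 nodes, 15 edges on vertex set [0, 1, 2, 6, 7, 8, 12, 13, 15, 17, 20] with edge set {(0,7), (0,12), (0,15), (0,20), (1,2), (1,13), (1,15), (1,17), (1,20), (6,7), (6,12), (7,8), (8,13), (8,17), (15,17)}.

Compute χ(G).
Clique number ω(G) = 3 (lower bound: χ ≥ ω).
The clique on [1, 15, 17] has size 3, forcing χ ≥ 3, and the coloring below uses 3 colors, so χ(G) = 3.
A valid 3-coloring: color 1: [0, 1, 6, 8]; color 2: [2, 7, 12, 13, 17, 20]; color 3: [15].

χ(G) = 3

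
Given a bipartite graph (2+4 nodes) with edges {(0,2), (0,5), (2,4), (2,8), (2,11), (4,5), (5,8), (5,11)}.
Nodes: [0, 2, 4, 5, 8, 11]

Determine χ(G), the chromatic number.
χ(G) = 2

Clique number ω(G) = 2 (lower bound: χ ≥ ω).
The graph is bipartite (no odd cycle), so 2 colors suffice: χ(G) = 2.
A valid 2-coloring: color 1: [2, 5]; color 2: [0, 4, 8, 11].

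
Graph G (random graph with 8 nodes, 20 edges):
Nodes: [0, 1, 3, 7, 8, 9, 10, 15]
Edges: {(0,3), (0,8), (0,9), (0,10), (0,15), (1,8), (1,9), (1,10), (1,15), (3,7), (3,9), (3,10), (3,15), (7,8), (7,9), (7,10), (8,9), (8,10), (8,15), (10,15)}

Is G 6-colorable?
A valid 6-coloring: color 1: [9, 10]; color 2: [3, 8]; color 3: [0, 1, 7]; color 4: [15].
(χ(G) = 4 ≤ 6.)

Yes, G is 6-colorable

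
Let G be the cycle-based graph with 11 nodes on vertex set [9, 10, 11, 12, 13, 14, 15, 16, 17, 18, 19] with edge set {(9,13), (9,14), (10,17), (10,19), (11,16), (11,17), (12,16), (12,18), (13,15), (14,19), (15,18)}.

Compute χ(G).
Clique number ω(G) = 2 (lower bound: χ ≥ ω).
Odd cycle [15, 18, 12, 16, 11, 17, 10, 19, 14, 9, 13] needs 3 colors (χ ≥ 3).
The coloring below uses 3 colors, so χ(G) = 3.
A valid 3-coloring: color 1: [9, 10, 11, 12, 15]; color 2: [13, 16, 17, 18, 19]; color 3: [14].

χ(G) = 3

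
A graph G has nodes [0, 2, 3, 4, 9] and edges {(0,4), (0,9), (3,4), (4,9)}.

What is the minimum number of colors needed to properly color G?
χ(G) = 3

Clique number ω(G) = 3 (lower bound: χ ≥ ω).
The clique on [0, 4, 9] has size 3, forcing χ ≥ 3, and the coloring below uses 3 colors, so χ(G) = 3.
A valid 3-coloring: color 1: [2, 4]; color 2: [3, 9]; color 3: [0].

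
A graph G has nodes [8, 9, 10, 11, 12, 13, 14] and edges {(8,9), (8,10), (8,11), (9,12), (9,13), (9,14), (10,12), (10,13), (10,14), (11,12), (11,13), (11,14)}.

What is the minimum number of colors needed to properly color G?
χ(G) = 2

Clique number ω(G) = 2 (lower bound: χ ≥ ω).
The graph is bipartite (no odd cycle), so 2 colors suffice: χ(G) = 2.
A valid 2-coloring: color 1: [9, 10, 11]; color 2: [8, 12, 13, 14].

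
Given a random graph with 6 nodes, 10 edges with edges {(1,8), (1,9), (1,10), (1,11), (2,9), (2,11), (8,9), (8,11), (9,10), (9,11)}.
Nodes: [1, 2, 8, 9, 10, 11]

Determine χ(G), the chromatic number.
Clique number ω(G) = 4 (lower bound: χ ≥ ω).
The clique on [1, 8, 9, 11] has size 4, forcing χ ≥ 4, and the coloring below uses 4 colors, so χ(G) = 4.
A valid 4-coloring: color 1: [9]; color 2: [1, 2]; color 3: [10, 11]; color 4: [8].

χ(G) = 4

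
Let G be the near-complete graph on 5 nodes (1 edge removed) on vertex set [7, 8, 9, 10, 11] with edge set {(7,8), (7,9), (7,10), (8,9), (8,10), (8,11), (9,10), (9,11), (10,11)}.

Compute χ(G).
Clique number ω(G) = 4 (lower bound: χ ≥ ω).
The clique on [8, 9, 10, 11] has size 4, forcing χ ≥ 4, and the coloring below uses 4 colors, so χ(G) = 4.
A valid 4-coloring: color 1: [10]; color 2: [9]; color 3: [8]; color 4: [7, 11].

χ(G) = 4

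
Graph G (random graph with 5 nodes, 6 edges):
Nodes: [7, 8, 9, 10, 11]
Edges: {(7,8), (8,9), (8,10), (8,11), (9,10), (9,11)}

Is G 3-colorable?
Yes, G is 3-colorable

A valid 3-coloring: color 1: [8]; color 2: [7, 9]; color 3: [10, 11].
(χ(G) = 3 ≤ 3.)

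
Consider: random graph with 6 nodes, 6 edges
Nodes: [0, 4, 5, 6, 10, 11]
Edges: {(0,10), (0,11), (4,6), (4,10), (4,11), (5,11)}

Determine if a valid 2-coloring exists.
A valid 2-coloring: color 1: [6, 10, 11]; color 2: [0, 4, 5].
(χ(G) = 2 ≤ 2.)

Yes, G is 2-colorable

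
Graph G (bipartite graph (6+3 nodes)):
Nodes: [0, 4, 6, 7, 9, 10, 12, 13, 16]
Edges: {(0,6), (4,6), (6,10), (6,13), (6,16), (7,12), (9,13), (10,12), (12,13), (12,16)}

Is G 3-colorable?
Yes, G is 3-colorable

A valid 3-coloring: color 1: [6, 9, 12]; color 2: [0, 4, 7, 10, 13, 16].
(χ(G) = 2 ≤ 3.)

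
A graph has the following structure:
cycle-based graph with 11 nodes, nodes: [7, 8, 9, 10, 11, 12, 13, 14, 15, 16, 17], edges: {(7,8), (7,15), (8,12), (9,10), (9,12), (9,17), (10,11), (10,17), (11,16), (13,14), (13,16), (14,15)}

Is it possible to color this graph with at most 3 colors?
A valid 3-coloring: color 1: [7, 10, 12, 14, 16]; color 2: [8, 9, 11, 13, 15]; color 3: [17].
(χ(G) = 3 ≤ 3.)

Yes, G is 3-colorable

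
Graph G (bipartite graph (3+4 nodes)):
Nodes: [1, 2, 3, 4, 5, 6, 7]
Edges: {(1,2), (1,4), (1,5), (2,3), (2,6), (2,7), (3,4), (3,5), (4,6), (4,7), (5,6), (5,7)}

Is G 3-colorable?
A valid 3-coloring: color 1: [2, 4, 5]; color 2: [1, 3, 6, 7].
(χ(G) = 2 ≤ 3.)

Yes, G is 3-colorable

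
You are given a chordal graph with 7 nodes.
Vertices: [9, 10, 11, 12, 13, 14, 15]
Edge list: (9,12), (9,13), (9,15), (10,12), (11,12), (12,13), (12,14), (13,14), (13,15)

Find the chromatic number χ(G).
χ(G) = 3

Clique number ω(G) = 3 (lower bound: χ ≥ ω).
The clique on [9, 12, 13] has size 3, forcing χ ≥ 3, and the coloring below uses 3 colors, so χ(G) = 3.
A valid 3-coloring: color 1: [12, 15]; color 2: [10, 11, 13]; color 3: [9, 14].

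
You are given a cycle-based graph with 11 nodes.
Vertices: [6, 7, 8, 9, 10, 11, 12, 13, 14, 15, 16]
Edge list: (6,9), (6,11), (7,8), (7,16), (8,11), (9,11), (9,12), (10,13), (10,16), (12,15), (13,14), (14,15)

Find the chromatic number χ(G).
Clique number ω(G) = 3 (lower bound: χ ≥ ω).
The clique on [6, 9, 11] has size 3, forcing χ ≥ 3, and the coloring below uses 3 colors, so χ(G) = 3.
A valid 3-coloring: color 1: [7, 10, 11, 12, 14]; color 2: [8, 9, 13, 15, 16]; color 3: [6].

χ(G) = 3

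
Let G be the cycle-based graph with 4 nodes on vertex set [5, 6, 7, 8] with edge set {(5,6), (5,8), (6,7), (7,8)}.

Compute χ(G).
χ(G) = 2

Clique number ω(G) = 2 (lower bound: χ ≥ ω).
The graph is bipartite (no odd cycle), so 2 colors suffice: χ(G) = 2.
A valid 2-coloring: color 1: [6, 8]; color 2: [5, 7].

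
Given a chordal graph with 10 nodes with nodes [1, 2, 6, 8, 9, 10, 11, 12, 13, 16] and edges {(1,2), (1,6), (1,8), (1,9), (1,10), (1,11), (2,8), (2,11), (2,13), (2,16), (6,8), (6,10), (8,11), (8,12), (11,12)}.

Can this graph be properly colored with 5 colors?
Yes, G is 5-colorable

A valid 5-coloring: color 1: [1, 12, 13, 16]; color 2: [2, 6, 9]; color 3: [8, 10]; color 4: [11].
(χ(G) = 4 ≤ 5.)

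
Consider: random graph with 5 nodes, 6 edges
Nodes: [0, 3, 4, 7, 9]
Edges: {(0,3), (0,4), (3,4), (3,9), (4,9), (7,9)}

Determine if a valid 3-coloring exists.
Yes, G is 3-colorable

A valid 3-coloring: color 1: [0, 9]; color 2: [4, 7]; color 3: [3].
(χ(G) = 3 ≤ 3.)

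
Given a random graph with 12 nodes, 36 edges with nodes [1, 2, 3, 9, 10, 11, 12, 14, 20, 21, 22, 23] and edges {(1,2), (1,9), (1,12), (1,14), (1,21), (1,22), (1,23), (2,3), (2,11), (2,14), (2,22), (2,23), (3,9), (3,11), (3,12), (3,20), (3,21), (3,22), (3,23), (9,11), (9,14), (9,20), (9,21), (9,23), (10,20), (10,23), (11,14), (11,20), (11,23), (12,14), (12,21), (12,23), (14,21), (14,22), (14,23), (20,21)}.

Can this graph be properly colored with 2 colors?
The clique on vertices [1, 9, 14, 21] has size 4 > 2, so it alone needs 4 colors.

No, G is not 2-colorable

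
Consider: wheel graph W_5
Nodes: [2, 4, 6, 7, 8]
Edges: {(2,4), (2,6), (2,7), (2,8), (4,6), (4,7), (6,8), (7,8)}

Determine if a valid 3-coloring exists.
A valid 3-coloring: color 1: [2]; color 2: [6, 7]; color 3: [4, 8].
(χ(G) = 3 ≤ 3.)

Yes, G is 3-colorable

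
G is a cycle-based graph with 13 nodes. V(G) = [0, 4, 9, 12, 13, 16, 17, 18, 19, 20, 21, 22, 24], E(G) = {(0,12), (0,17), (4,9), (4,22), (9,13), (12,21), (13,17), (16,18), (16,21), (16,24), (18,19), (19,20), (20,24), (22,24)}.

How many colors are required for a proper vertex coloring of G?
χ(G) = 3

Clique number ω(G) = 2 (lower bound: χ ≥ ω).
Odd cycle [19, 20, 24, 16, 18] needs 3 colors (χ ≥ 3).
The coloring below uses 3 colors, so χ(G) = 3.
A valid 3-coloring: color 1: [9, 12, 16, 17, 19, 22]; color 2: [0, 4, 13, 18, 21, 24]; color 3: [20].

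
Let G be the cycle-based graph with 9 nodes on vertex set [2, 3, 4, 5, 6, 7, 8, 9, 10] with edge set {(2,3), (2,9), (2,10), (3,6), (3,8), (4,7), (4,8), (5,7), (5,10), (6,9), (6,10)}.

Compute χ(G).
χ(G) = 3

Clique number ω(G) = 2 (lower bound: χ ≥ ω).
Odd cycle [5, 10, 6, 3, 8, 4, 7] needs 3 colors (χ ≥ 3).
The coloring below uses 3 colors, so χ(G) = 3.
A valid 3-coloring: color 1: [3, 7, 9, 10]; color 2: [2, 4, 5, 6]; color 3: [8].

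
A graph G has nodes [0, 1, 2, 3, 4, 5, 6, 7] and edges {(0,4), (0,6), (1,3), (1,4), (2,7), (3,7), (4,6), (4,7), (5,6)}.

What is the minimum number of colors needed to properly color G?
χ(G) = 3

Clique number ω(G) = 3 (lower bound: χ ≥ ω).
The clique on [0, 4, 6] has size 3, forcing χ ≥ 3, and the coloring below uses 3 colors, so χ(G) = 3.
A valid 3-coloring: color 1: [2, 3, 4, 5]; color 2: [1, 6, 7]; color 3: [0].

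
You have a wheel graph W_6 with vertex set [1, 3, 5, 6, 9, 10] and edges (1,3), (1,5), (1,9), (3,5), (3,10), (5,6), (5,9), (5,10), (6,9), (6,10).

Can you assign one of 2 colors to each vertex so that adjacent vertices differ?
No, G is not 2-colorable

The clique on vertices [1, 5, 9] has size 3 > 2, so it alone needs 3 colors.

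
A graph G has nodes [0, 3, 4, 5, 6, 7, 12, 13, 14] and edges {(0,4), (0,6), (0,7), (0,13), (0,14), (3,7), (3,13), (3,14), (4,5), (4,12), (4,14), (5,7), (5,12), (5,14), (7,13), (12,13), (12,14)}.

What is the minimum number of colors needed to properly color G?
Clique number ω(G) = 4 (lower bound: χ ≥ ω).
The clique on [4, 5, 12, 14] has size 4, forcing χ ≥ 4, and the coloring below uses 4 colors, so χ(G) = 4.
A valid 4-coloring: color 1: [6, 7, 14]; color 2: [0, 3, 12]; color 3: [4, 13]; color 4: [5].

χ(G) = 4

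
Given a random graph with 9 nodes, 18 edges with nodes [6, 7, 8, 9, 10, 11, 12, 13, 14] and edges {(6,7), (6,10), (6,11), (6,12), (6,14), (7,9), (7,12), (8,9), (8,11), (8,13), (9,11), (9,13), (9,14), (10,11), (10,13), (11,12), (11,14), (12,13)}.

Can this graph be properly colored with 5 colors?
A valid 5-coloring: color 1: [7, 11, 13]; color 2: [6, 9]; color 3: [8, 10, 12, 14].
(χ(G) = 3 ≤ 5.)

Yes, G is 5-colorable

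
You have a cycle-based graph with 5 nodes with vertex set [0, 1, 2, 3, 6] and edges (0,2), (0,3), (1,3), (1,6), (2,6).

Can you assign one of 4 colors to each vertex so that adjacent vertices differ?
Yes, G is 4-colorable

A valid 4-coloring: color 1: [2, 3]; color 2: [0, 6]; color 3: [1].
(χ(G) = 3 ≤ 4.)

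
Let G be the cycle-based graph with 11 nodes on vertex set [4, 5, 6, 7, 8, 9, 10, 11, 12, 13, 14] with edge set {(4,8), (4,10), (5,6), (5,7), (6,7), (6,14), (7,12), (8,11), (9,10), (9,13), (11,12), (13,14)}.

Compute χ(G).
Clique number ω(G) = 3 (lower bound: χ ≥ ω).
The clique on [5, 6, 7] has size 3, forcing χ ≥ 3, and the coloring below uses 3 colors, so χ(G) = 3.
A valid 3-coloring: color 1: [4, 7, 9, 11, 14]; color 2: [6, 8, 10, 12, 13]; color 3: [5].

χ(G) = 3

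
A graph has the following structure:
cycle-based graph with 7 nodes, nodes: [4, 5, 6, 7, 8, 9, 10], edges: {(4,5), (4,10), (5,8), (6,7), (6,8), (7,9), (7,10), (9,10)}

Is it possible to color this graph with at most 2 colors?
No, G is not 2-colorable

The clique on vertices [7, 9, 10] has size 3 > 2, so it alone needs 3 colors.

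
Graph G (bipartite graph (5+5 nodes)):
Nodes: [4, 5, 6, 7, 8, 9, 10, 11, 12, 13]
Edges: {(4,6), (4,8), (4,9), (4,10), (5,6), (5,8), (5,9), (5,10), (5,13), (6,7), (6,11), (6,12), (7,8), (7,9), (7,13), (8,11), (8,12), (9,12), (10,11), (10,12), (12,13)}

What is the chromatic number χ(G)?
χ(G) = 2

Clique number ω(G) = 2 (lower bound: χ ≥ ω).
The graph is bipartite (no odd cycle), so 2 colors suffice: χ(G) = 2.
A valid 2-coloring: color 1: [6, 8, 9, 10, 13]; color 2: [4, 5, 7, 11, 12].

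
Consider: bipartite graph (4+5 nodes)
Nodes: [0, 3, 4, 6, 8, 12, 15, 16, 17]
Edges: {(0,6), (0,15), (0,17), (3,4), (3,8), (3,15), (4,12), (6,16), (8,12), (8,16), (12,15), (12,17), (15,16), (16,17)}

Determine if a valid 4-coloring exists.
Yes, G is 4-colorable

A valid 4-coloring: color 1: [0, 3, 12, 16]; color 2: [4, 6, 8, 15, 17].
(χ(G) = 2 ≤ 4.)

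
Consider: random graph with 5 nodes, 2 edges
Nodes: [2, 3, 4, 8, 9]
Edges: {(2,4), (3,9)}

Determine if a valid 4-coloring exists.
Yes, G is 4-colorable

A valid 4-coloring: color 1: [3, 4, 8]; color 2: [2, 9].
(χ(G) = 2 ≤ 4.)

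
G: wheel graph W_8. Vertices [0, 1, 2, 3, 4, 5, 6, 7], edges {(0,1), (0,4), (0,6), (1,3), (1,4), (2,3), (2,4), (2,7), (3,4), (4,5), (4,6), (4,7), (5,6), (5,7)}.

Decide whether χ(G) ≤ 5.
A valid 5-coloring: color 1: [4]; color 2: [3, 6, 7]; color 3: [0, 2, 5]; color 4: [1].
(χ(G) = 4 ≤ 5.)

Yes, G is 5-colorable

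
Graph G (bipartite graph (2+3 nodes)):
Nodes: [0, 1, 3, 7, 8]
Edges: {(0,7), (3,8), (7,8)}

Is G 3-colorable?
A valid 3-coloring: color 1: [1, 3, 7]; color 2: [0, 8].
(χ(G) = 2 ≤ 3.)

Yes, G is 3-colorable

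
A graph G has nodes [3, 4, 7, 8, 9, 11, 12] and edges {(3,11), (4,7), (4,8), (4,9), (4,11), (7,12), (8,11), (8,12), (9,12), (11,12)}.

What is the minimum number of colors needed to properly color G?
Clique number ω(G) = 3 (lower bound: χ ≥ ω).
The clique on [4, 8, 11] has size 3, forcing χ ≥ 3, and the coloring below uses 3 colors, so χ(G) = 3.
A valid 3-coloring: color 1: [7, 9, 11]; color 2: [3, 4, 12]; color 3: [8].

χ(G) = 3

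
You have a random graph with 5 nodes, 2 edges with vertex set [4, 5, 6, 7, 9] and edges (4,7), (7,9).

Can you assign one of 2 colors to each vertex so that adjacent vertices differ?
A valid 2-coloring: color 1: [5, 6, 7]; color 2: [4, 9].
(χ(G) = 2 ≤ 2.)

Yes, G is 2-colorable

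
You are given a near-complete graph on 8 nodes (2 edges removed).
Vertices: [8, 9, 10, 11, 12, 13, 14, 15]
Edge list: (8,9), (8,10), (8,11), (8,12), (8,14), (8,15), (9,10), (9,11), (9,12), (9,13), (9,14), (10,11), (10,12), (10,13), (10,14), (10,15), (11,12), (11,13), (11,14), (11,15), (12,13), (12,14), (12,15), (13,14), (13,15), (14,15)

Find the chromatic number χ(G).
χ(G) = 6

Clique number ω(G) = 6 (lower bound: χ ≥ ω).
The clique on [8, 9, 10, 11, 12, 14] has size 6, forcing χ ≥ 6, and the coloring below uses 6 colors, so χ(G) = 6.
A valid 6-coloring: color 1: [12]; color 2: [10]; color 3: [11]; color 4: [14]; color 5: [8, 13]; color 6: [9, 15].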